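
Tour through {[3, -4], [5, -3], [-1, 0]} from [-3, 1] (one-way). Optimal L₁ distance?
14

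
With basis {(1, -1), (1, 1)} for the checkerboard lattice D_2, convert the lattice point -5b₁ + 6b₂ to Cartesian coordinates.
(1, 11)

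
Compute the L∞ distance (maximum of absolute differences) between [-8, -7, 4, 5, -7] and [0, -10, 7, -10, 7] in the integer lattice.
15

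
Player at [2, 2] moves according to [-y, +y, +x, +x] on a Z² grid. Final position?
(4, 2)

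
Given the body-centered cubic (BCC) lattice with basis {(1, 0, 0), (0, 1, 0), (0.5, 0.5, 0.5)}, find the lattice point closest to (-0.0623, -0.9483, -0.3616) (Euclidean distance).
(0, -1, 0)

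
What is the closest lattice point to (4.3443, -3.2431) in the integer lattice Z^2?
(4, -3)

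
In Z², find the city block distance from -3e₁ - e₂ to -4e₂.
6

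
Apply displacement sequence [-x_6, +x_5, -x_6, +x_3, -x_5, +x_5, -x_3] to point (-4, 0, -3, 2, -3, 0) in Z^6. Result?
(-4, 0, -3, 2, -2, -2)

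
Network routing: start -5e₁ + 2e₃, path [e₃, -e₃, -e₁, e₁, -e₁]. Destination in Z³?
(-6, 0, 2)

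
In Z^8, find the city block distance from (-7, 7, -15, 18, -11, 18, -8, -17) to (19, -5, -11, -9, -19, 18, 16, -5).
113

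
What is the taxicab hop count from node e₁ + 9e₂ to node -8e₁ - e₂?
19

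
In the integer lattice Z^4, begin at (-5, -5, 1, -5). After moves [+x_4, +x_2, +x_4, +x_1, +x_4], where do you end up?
(-4, -4, 1, -2)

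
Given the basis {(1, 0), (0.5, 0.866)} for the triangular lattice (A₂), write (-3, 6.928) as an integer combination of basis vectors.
-7b₁ + 8b₂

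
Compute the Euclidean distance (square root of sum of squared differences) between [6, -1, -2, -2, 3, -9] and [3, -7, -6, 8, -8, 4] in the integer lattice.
21.2368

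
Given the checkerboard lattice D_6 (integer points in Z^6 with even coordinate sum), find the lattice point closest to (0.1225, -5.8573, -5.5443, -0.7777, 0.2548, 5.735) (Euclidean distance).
(0, -6, -5, -1, 0, 6)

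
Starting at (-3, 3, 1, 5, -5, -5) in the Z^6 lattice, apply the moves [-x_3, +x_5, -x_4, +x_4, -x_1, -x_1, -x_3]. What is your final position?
(-5, 3, -1, 5, -4, -5)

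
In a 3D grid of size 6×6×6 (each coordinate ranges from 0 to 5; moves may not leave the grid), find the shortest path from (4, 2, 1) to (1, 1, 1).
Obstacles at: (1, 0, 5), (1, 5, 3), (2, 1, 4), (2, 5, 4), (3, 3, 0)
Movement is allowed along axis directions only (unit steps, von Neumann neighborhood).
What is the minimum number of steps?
4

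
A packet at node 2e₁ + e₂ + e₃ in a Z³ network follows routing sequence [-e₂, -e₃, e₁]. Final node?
(3, 0, 0)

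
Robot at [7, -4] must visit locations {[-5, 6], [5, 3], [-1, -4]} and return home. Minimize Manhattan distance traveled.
44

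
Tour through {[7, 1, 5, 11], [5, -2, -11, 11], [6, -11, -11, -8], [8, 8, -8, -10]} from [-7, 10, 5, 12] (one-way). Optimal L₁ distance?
100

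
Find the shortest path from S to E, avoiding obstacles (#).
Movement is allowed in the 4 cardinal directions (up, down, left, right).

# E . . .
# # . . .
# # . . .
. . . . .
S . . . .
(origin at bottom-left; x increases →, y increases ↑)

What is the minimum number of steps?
7
(one shortest path: (0, 0) → (1, 0) → (2, 0) → (2, 1) → (2, 2) → (2, 3) → (2, 4) → (1, 4))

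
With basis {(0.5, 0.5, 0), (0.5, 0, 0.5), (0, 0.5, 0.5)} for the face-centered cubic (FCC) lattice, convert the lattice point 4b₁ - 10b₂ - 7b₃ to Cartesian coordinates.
(-3, -1.5, -8.5)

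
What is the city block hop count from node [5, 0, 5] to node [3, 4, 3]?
8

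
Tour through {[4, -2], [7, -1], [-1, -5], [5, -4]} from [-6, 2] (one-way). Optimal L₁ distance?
26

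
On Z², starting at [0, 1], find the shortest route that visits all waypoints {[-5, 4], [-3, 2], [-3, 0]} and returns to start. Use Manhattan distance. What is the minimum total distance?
18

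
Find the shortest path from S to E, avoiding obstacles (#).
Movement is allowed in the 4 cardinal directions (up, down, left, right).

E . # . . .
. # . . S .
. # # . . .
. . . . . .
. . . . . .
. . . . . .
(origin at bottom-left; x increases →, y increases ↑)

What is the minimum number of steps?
9
(one shortest path: (4, 4) → (3, 4) → (3, 3) → (3, 2) → (2, 2) → (1, 2) → (0, 2) → (0, 3) → (0, 4) → (0, 5))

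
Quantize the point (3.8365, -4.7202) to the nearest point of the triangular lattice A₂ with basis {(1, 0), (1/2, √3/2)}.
(4, -5.196)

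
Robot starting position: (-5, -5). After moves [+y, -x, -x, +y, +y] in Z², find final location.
(-7, -2)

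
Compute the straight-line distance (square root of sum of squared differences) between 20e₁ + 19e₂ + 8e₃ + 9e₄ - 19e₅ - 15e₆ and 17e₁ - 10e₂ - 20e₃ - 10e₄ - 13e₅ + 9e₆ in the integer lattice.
51.0588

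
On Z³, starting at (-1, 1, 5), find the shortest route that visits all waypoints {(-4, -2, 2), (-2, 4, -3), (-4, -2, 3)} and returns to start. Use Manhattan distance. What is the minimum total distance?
34
(one optimal route: (-1, 1, 5) → (-2, 4, -3) → (-4, -2, 2) → (-4, -2, 3) → (-1, 1, 5))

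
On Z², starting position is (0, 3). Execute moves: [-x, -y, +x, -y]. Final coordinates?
(0, 1)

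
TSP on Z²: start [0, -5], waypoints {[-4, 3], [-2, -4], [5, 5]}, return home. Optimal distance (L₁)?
38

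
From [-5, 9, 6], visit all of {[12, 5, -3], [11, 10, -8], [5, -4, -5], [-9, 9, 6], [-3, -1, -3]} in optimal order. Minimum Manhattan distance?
71
(one optimal route: (-5, 9, 6) → (-9, 9, 6) → (-3, -1, -3) → (5, -4, -5) → (12, 5, -3) → (11, 10, -8))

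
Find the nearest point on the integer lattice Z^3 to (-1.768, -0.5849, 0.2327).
(-2, -1, 0)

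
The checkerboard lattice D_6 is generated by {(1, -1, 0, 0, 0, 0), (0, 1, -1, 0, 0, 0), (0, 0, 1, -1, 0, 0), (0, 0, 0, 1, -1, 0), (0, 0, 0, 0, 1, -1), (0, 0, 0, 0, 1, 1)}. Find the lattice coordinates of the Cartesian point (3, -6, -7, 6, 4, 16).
3b₁ - 3b₂ - 10b₃ - 4b₄ - 8b₅ + 8b₆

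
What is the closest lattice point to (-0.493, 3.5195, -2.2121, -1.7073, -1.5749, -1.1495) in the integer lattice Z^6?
(0, 4, -2, -2, -2, -1)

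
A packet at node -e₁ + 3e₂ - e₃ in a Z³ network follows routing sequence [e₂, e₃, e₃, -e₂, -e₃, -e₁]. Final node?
(-2, 3, 0)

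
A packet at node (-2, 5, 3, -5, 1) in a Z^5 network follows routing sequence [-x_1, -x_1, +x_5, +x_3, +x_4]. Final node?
(-4, 5, 4, -4, 2)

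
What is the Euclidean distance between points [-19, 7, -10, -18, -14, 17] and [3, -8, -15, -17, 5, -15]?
46.0435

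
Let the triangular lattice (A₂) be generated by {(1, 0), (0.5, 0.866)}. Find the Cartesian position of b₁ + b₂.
(1.5, 0.866)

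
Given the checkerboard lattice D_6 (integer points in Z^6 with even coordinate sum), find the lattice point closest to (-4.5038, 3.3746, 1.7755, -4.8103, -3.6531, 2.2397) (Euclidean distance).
(-4, 3, 2, -5, -4, 2)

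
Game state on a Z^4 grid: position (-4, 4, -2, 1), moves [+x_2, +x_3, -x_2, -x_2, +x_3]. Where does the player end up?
(-4, 3, 0, 1)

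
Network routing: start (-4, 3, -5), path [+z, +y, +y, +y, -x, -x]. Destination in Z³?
(-6, 6, -4)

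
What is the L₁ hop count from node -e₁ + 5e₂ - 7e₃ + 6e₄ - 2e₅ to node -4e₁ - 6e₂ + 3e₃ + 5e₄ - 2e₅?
25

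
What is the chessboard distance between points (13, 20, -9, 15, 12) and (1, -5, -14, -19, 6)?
34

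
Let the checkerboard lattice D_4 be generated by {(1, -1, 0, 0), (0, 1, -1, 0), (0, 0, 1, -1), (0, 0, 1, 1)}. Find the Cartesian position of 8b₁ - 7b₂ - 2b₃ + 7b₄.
(8, -15, 12, 9)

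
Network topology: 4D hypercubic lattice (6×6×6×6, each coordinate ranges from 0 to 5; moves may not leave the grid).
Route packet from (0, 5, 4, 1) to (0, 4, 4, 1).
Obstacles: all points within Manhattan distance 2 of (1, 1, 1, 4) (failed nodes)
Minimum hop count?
1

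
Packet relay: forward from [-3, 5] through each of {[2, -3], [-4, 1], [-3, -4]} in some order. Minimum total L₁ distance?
17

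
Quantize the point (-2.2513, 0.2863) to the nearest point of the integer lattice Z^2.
(-2, 0)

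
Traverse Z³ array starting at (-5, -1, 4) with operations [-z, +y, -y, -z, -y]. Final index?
(-5, -2, 2)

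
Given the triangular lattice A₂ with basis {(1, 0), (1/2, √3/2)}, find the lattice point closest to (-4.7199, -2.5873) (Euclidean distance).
(-4.5, -2.598)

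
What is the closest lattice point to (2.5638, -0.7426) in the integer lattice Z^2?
(3, -1)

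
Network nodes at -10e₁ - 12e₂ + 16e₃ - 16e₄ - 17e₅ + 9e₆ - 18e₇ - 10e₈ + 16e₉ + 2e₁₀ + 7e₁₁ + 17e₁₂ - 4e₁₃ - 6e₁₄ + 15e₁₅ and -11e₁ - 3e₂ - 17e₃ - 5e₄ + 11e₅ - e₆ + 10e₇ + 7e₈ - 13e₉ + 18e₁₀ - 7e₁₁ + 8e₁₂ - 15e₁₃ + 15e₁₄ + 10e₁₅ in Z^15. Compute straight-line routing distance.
72.1803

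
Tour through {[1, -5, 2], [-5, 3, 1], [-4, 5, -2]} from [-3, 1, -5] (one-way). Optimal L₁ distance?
29
(one optimal route: (-3, 1, -5) → (-4, 5, -2) → (-5, 3, 1) → (1, -5, 2))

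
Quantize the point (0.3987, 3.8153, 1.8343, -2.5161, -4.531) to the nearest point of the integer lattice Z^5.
(0, 4, 2, -3, -5)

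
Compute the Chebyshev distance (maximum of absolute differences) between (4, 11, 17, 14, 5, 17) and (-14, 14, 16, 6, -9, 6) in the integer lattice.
18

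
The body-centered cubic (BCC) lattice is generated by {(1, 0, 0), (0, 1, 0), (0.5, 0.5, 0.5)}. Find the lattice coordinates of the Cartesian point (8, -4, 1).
7b₁ - 5b₂ + 2b₃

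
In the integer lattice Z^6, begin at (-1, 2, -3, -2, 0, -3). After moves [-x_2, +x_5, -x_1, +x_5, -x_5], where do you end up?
(-2, 1, -3, -2, 1, -3)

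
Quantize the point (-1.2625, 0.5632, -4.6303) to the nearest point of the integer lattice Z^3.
(-1, 1, -5)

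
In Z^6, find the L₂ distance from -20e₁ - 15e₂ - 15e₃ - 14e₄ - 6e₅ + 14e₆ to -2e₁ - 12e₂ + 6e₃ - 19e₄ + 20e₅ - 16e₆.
48.734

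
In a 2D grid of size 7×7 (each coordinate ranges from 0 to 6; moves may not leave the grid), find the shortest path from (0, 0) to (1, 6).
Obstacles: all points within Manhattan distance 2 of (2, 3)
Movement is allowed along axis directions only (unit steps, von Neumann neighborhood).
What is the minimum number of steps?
15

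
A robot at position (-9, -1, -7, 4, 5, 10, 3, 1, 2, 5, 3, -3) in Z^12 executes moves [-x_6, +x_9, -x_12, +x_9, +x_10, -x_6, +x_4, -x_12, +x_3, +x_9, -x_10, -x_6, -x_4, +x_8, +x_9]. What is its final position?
(-9, -1, -6, 4, 5, 7, 3, 2, 6, 5, 3, -5)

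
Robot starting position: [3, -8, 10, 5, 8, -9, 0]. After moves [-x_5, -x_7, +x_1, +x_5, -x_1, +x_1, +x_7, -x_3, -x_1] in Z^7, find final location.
(3, -8, 9, 5, 8, -9, 0)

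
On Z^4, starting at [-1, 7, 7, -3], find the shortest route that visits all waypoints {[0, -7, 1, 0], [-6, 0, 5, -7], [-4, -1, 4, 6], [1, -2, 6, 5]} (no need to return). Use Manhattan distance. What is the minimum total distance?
60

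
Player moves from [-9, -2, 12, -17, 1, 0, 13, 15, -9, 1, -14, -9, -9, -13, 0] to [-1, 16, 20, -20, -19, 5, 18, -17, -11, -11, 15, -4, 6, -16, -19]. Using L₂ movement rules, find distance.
59.5315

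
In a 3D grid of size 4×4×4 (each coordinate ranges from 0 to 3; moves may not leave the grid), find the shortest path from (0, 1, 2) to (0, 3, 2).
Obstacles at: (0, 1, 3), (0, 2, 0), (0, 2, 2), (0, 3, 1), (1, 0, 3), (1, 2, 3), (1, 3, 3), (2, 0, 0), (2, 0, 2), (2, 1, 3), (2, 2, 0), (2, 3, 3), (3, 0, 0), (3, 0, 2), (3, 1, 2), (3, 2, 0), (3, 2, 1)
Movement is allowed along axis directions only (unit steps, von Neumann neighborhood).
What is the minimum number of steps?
4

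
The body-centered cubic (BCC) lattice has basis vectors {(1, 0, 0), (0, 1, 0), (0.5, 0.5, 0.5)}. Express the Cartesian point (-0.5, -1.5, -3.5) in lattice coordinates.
3b₁ + 2b₂ - 7b₃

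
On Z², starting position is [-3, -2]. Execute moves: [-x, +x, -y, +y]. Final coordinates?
(-3, -2)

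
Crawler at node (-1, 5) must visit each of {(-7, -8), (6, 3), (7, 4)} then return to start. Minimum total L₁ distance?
54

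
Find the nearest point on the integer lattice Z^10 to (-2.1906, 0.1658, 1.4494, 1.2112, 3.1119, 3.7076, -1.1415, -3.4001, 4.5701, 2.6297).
(-2, 0, 1, 1, 3, 4, -1, -3, 5, 3)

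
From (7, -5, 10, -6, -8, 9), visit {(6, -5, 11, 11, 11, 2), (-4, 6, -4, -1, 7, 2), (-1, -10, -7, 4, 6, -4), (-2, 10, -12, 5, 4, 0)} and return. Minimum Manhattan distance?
214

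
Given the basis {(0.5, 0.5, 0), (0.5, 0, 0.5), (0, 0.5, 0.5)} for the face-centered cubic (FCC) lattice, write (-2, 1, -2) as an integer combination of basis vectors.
b₁ - 5b₂ + b₃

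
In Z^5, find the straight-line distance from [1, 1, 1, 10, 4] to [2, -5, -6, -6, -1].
19.1572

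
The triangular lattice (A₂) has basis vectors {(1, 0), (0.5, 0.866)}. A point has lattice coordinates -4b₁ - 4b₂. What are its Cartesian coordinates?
(-6, -3.464)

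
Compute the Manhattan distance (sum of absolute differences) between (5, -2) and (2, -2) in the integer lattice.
3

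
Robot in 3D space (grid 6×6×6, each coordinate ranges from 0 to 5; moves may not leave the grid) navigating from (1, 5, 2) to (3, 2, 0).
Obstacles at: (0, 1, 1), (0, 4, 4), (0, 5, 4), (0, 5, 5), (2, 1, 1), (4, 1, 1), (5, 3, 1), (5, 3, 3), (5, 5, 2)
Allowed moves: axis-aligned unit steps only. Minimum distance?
7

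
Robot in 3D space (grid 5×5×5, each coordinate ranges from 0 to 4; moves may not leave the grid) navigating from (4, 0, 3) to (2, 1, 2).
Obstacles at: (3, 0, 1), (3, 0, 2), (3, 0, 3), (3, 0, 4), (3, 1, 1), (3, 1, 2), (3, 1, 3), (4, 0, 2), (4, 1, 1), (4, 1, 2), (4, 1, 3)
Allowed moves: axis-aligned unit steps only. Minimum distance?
6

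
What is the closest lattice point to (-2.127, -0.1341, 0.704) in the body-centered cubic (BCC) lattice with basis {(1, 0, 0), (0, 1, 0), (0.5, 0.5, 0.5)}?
(-2, 0, 1)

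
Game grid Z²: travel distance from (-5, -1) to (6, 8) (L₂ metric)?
14.2127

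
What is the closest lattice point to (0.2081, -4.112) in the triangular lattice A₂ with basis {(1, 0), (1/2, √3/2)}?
(0.5, -4.33)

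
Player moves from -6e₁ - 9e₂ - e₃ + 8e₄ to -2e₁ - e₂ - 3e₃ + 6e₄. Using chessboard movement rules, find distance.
8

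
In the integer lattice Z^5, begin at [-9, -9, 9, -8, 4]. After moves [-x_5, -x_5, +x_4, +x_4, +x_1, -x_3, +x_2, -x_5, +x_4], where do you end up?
(-8, -8, 8, -5, 1)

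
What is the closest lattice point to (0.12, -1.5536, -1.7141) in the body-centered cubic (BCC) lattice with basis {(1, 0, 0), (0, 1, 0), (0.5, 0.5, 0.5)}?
(0.5, -1.5, -1.5)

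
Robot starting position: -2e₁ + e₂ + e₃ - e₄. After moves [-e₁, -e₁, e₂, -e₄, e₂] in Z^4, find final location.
(-4, 3, 1, -2)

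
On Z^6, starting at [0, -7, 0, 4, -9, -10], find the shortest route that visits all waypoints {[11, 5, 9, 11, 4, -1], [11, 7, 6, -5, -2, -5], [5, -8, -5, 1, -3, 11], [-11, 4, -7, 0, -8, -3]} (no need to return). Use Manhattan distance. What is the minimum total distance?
173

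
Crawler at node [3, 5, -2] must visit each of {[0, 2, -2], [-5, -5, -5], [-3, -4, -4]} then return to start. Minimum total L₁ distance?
42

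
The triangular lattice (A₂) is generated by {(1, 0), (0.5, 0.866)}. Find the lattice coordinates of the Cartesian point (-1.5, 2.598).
-3b₁ + 3b₂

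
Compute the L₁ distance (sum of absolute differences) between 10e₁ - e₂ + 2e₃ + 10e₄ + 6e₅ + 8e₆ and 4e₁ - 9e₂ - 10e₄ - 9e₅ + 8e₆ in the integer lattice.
51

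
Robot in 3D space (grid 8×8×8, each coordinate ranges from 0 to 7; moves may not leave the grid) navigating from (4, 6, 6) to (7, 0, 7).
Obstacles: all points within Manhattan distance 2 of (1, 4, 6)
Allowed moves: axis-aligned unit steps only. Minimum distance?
10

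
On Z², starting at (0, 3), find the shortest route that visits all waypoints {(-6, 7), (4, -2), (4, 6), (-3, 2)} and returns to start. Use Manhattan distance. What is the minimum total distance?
40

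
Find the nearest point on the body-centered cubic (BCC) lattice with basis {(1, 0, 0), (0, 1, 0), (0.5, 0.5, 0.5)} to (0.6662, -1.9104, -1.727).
(1, -2, -2)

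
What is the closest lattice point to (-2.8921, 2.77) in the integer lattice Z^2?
(-3, 3)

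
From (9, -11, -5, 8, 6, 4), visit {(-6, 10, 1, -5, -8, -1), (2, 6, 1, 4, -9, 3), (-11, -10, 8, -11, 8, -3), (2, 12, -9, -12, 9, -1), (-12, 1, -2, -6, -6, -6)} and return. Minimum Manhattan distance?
264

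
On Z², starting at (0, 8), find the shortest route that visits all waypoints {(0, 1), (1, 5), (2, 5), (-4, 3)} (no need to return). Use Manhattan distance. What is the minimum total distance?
17
(one optimal route: (0, 8) → (1, 5) → (2, 5) → (0, 1) → (-4, 3))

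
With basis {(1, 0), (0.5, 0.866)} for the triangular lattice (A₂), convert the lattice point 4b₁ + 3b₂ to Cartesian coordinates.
(5.5, 2.598)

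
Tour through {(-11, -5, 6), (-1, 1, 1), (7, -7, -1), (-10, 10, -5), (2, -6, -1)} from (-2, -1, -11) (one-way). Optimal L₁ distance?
87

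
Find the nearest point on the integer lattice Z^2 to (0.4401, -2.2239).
(0, -2)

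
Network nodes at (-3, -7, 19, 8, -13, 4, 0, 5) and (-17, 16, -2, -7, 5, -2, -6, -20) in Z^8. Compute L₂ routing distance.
49.1121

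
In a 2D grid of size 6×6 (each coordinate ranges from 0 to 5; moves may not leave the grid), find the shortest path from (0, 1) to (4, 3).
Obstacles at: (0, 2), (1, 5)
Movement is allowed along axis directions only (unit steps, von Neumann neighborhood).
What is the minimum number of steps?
6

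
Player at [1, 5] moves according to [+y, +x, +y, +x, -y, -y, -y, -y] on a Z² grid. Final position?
(3, 3)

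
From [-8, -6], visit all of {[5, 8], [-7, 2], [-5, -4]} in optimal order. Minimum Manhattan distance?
31
(one optimal route: (-8, -6) → (-5, -4) → (-7, 2) → (5, 8))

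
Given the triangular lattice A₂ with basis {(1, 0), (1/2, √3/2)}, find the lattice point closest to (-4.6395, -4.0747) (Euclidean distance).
(-4.5, -4.33)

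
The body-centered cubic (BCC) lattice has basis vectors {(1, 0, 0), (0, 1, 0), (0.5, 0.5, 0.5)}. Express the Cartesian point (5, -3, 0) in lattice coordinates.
5b₁ - 3b₂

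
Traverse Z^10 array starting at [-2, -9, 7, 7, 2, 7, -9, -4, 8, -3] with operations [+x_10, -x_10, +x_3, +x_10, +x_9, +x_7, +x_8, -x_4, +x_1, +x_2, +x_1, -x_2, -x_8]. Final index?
(0, -9, 8, 6, 2, 7, -8, -4, 9, -2)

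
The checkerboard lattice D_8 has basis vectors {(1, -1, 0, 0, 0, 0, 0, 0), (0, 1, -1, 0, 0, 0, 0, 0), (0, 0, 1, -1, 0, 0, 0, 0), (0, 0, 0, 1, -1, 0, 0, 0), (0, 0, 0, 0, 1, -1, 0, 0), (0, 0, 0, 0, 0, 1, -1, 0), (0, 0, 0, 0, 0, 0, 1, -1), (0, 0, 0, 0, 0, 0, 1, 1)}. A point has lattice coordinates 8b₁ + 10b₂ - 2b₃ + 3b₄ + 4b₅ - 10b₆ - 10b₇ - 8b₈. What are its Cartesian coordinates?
(8, 2, -12, 5, 1, -14, -8, 2)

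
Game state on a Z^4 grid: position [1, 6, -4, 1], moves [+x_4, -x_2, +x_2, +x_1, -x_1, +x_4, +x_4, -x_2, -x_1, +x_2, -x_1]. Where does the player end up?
(-1, 6, -4, 4)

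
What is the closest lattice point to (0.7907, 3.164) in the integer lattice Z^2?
(1, 3)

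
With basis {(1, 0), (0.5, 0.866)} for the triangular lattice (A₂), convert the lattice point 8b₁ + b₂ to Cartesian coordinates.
(8.5, 0.866)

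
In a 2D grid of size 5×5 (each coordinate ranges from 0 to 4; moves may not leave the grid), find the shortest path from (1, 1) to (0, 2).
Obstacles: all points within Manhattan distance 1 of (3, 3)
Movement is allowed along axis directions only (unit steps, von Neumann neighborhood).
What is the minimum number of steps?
2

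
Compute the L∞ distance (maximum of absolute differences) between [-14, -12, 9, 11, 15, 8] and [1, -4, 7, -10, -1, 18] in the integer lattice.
21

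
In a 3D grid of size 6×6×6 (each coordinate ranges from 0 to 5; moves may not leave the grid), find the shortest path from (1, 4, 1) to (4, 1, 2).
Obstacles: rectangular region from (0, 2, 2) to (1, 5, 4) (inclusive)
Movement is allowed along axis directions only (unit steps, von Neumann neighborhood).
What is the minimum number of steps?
7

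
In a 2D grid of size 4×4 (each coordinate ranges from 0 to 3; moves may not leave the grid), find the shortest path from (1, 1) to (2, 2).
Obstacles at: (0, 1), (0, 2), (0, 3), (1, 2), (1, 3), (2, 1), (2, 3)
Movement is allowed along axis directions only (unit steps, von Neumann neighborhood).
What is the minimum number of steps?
6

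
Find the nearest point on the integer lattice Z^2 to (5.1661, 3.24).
(5, 3)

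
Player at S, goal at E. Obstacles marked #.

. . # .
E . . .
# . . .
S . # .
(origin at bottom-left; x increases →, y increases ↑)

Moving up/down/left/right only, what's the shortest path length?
4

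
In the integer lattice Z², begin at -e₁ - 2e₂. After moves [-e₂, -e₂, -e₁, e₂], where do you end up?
(-2, -3)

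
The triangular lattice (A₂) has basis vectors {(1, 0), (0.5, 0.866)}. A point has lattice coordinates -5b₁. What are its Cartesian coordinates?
(-5, 0)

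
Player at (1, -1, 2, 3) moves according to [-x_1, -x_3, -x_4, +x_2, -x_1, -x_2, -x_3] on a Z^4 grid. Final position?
(-1, -1, 0, 2)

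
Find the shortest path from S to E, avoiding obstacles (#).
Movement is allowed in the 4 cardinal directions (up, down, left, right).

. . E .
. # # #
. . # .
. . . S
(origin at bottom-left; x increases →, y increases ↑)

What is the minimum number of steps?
8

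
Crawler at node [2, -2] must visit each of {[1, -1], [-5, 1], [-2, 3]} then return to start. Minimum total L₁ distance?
24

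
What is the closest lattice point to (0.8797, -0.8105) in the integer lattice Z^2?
(1, -1)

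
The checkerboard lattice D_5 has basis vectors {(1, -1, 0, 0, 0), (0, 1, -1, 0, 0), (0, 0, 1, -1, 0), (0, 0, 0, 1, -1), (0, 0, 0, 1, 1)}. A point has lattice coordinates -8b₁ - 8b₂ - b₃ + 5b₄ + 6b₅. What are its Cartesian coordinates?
(-8, 0, 7, 12, 1)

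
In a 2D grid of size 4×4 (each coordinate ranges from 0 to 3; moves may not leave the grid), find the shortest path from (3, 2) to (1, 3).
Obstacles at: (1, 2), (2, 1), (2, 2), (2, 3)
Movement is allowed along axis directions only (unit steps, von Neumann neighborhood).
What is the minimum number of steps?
9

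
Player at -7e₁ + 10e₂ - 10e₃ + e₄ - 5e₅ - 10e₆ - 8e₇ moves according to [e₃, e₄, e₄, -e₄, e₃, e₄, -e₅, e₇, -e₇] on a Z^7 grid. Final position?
(-7, 10, -8, 3, -6, -10, -8)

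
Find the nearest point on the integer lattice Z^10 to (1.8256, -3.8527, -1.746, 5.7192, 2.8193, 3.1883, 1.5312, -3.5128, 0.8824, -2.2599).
(2, -4, -2, 6, 3, 3, 2, -4, 1, -2)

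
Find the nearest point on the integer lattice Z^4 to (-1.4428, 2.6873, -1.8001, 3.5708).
(-1, 3, -2, 4)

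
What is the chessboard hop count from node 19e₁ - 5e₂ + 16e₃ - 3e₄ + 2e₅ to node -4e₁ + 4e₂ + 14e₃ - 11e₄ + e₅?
23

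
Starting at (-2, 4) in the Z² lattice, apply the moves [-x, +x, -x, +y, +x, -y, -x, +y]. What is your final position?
(-3, 5)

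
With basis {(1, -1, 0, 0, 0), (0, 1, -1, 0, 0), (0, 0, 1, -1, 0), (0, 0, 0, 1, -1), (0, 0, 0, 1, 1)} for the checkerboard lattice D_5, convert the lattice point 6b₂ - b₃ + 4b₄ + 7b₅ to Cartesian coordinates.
(0, 6, -7, 12, 3)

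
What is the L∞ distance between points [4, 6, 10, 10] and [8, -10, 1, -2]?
16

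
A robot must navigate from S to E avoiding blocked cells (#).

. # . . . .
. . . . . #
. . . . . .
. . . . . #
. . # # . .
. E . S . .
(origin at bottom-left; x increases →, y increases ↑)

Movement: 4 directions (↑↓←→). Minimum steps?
2
(one shortest path: (3, 0) → (2, 0) → (1, 0))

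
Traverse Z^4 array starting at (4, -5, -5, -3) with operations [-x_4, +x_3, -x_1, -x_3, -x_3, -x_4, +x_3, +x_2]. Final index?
(3, -4, -5, -5)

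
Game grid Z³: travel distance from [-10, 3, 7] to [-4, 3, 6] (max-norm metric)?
6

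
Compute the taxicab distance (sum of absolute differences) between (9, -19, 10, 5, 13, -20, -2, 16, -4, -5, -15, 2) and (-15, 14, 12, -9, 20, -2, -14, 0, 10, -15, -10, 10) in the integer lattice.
163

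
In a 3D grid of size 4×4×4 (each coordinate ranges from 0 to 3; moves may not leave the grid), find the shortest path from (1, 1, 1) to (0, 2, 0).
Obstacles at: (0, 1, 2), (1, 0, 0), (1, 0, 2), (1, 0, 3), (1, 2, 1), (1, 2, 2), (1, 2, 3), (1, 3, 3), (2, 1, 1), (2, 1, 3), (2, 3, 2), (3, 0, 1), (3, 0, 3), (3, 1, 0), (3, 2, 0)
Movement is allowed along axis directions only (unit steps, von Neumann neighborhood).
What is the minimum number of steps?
3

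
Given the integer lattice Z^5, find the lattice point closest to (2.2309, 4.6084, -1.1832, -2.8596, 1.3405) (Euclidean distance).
(2, 5, -1, -3, 1)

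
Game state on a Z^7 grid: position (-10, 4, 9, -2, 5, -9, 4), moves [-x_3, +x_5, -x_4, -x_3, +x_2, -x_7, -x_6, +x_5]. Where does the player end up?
(-10, 5, 7, -3, 7, -10, 3)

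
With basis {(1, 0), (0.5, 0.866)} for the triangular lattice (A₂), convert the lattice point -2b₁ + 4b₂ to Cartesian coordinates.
(0, 3.464)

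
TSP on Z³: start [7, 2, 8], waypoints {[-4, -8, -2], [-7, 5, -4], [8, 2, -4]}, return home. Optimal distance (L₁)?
80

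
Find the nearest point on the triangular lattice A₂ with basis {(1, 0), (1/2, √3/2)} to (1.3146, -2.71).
(1.5, -2.598)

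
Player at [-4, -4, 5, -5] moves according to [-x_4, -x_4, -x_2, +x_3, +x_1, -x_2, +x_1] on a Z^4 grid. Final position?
(-2, -6, 6, -7)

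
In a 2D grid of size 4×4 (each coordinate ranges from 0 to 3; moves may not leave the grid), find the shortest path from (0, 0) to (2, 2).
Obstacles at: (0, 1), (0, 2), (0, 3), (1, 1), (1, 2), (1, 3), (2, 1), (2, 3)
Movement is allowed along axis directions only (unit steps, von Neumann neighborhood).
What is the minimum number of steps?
6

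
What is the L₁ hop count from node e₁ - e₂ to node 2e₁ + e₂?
3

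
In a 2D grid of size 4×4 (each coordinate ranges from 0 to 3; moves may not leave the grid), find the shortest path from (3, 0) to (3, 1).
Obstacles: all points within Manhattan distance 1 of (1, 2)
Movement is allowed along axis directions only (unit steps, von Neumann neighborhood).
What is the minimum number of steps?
1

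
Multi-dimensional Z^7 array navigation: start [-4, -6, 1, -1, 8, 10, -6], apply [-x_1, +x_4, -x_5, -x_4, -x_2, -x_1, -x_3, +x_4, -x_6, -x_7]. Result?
(-6, -7, 0, 0, 7, 9, -7)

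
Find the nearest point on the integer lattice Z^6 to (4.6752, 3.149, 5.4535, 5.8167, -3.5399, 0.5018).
(5, 3, 5, 6, -4, 1)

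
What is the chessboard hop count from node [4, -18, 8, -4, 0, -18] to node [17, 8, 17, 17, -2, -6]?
26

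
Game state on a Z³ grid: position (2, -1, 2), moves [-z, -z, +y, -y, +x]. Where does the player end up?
(3, -1, 0)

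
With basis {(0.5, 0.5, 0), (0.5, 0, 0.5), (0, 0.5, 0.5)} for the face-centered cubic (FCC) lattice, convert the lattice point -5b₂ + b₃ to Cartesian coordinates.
(-2.5, 0.5, -2)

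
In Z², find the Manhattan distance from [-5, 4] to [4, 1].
12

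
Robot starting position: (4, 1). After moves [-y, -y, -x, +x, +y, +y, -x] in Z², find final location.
(3, 1)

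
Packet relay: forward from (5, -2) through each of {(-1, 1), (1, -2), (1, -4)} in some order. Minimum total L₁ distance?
13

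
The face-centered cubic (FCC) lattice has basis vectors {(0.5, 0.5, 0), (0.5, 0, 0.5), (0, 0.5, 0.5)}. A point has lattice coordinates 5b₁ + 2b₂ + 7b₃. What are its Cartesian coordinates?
(3.5, 6, 4.5)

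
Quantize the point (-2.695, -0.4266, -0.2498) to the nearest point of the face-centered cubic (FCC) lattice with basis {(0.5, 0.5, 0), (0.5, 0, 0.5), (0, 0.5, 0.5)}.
(-2.5, -0.5, 0)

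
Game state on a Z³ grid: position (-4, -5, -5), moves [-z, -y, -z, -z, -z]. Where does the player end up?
(-4, -6, -9)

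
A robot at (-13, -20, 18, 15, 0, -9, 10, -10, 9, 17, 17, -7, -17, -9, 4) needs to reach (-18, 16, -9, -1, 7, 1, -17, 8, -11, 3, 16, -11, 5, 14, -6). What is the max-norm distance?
36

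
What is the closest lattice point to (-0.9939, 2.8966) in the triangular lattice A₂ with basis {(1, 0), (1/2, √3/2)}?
(-1, 3.464)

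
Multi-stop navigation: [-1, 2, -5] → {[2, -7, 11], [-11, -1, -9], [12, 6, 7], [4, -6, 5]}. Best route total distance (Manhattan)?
87
(one optimal route: (-1, 2, -5) → (-11, -1, -9) → (2, -7, 11) → (4, -6, 5) → (12, 6, 7))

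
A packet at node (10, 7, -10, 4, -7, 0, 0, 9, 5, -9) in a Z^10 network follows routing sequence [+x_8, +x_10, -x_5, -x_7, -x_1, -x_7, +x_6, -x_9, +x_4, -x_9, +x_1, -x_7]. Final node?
(10, 7, -10, 5, -8, 1, -3, 10, 3, -8)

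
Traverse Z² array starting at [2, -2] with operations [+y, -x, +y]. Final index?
(1, 0)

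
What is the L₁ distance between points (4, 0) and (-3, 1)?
8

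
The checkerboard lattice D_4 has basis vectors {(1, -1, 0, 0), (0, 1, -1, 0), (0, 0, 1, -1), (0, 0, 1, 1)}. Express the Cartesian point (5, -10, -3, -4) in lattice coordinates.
5b₁ - 5b₂ - 2b₃ - 6b₄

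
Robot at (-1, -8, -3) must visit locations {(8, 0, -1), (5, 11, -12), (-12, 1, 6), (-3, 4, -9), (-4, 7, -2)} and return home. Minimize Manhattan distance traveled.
124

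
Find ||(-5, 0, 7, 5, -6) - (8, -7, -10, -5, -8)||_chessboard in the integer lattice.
17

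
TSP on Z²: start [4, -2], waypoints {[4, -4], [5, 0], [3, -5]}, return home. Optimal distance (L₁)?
14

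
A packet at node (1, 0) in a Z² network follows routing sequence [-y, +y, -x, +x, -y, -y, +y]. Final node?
(1, -1)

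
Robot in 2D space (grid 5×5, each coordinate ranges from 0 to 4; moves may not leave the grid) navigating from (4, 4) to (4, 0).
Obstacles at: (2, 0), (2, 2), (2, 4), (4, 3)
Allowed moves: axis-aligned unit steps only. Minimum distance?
6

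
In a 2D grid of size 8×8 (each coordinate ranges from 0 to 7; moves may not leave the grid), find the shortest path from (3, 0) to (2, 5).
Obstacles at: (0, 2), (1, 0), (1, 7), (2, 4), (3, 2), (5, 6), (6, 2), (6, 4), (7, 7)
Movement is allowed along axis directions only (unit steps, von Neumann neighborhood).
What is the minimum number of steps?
8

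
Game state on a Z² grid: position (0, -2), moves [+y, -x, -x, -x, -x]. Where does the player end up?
(-4, -1)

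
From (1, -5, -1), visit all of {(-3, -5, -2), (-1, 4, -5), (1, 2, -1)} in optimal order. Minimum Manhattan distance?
25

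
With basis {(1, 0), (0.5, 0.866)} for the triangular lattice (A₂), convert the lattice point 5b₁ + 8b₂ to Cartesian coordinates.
(9, 6.928)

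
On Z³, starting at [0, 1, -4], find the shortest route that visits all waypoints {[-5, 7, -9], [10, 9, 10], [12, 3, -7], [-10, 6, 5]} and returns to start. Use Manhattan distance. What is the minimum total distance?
106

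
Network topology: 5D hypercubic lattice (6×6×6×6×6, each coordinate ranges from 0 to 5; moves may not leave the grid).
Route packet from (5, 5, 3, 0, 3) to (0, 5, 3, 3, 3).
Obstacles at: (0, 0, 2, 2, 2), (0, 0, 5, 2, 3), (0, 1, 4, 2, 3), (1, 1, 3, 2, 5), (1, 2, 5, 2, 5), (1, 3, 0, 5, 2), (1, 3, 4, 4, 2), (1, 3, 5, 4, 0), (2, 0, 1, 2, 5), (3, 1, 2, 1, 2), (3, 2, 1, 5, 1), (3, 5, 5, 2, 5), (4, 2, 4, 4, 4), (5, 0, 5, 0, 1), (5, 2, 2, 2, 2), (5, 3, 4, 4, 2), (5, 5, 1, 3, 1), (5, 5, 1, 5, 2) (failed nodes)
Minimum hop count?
8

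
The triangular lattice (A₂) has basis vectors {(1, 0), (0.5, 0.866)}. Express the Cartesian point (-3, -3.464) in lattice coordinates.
-b₁ - 4b₂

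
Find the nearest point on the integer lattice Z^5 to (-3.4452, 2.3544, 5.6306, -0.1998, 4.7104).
(-3, 2, 6, 0, 5)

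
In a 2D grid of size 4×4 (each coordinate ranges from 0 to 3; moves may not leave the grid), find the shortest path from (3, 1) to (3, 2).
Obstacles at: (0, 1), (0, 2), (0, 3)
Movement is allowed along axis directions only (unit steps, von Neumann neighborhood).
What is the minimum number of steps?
1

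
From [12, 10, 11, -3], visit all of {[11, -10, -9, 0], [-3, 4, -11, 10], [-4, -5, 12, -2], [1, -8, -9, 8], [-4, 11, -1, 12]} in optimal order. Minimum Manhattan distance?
136
(one optimal route: (12, 10, 11, -3) → (-4, -5, 12, -2) → (11, -10, -9, 0) → (1, -8, -9, 8) → (-3, 4, -11, 10) → (-4, 11, -1, 12))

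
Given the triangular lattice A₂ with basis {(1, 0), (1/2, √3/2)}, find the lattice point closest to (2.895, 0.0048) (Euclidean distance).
(3, 0)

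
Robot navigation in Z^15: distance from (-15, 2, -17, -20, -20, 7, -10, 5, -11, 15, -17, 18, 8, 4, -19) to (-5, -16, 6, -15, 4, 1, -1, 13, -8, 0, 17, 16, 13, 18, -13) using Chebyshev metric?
34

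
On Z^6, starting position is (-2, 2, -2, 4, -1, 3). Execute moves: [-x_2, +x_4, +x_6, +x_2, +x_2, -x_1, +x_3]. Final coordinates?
(-3, 3, -1, 5, -1, 4)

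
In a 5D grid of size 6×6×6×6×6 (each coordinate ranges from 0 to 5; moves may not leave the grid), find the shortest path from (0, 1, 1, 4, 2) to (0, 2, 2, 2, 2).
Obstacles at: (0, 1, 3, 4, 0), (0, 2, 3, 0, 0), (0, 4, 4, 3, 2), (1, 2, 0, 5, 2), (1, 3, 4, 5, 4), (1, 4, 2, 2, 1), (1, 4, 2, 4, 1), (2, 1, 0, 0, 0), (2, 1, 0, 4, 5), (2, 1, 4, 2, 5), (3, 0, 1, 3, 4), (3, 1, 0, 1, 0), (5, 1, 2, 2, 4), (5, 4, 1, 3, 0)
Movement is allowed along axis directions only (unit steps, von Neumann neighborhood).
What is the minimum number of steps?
4
(one shortest path: (0, 1, 1, 4, 2) → (0, 2, 1, 4, 2) → (0, 2, 2, 4, 2) → (0, 2, 2, 3, 2) → (0, 2, 2, 2, 2))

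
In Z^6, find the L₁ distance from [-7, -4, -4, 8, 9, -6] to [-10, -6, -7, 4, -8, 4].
39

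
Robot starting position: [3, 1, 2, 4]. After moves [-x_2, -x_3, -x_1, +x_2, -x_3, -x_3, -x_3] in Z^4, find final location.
(2, 1, -2, 4)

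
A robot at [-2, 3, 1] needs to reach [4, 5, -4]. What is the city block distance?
13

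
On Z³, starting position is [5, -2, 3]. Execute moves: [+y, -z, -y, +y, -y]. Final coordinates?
(5, -2, 2)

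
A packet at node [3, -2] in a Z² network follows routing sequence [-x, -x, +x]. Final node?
(2, -2)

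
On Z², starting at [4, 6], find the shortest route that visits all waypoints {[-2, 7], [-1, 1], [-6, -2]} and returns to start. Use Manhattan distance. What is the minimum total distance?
38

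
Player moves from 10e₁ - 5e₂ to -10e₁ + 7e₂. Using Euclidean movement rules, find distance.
23.3238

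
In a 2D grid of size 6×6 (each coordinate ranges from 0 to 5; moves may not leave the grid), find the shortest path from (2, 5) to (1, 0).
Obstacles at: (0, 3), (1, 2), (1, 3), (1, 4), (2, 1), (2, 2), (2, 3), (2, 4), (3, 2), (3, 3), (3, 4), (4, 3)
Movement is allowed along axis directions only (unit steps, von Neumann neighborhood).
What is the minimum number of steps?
12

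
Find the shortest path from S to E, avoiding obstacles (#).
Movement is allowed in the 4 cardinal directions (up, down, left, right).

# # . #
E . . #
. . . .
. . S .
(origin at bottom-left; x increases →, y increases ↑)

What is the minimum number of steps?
4
(one shortest path: (2, 0) → (1, 0) → (0, 0) → (0, 1) → (0, 2))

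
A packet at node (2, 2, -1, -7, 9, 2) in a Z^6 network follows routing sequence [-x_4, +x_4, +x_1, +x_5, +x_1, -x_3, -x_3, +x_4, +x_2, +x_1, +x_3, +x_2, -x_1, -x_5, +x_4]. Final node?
(4, 4, -2, -5, 9, 2)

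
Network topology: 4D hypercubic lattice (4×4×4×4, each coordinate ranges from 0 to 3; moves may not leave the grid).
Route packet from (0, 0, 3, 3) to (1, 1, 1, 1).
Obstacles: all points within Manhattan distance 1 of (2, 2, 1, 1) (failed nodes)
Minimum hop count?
6
(one shortest path: (0, 0, 3, 3) → (1, 0, 3, 3) → (1, 1, 3, 3) → (1, 1, 2, 3) → (1, 1, 1, 3) → (1, 1, 1, 2) → (1, 1, 1, 1))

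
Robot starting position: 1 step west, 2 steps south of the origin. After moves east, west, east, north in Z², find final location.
(0, -1)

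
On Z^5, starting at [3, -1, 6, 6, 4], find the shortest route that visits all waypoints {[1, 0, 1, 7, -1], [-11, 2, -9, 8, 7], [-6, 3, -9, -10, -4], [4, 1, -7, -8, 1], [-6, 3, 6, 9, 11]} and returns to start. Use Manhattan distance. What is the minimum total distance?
148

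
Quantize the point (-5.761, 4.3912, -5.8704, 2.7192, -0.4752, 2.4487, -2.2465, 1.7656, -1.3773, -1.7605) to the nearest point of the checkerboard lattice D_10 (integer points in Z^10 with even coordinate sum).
(-6, 4, -6, 3, 0, 2, -2, 2, -1, -2)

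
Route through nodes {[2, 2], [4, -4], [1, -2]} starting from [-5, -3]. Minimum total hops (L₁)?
20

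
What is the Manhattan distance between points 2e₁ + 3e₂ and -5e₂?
10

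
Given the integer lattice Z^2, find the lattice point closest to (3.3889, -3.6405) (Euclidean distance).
(3, -4)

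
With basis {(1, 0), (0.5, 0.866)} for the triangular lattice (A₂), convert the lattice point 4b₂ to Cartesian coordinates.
(2, 3.464)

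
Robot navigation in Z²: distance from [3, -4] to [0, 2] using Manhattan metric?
9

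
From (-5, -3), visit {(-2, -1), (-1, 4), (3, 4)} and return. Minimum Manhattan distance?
30
(one optimal route: (-5, -3) → (-2, -1) → (-1, 4) → (3, 4) → (-5, -3))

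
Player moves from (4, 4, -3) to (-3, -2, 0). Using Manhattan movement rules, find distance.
16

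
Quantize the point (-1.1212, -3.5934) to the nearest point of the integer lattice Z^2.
(-1, -4)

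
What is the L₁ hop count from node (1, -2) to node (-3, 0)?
6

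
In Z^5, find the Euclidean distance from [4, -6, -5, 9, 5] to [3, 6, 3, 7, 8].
14.8997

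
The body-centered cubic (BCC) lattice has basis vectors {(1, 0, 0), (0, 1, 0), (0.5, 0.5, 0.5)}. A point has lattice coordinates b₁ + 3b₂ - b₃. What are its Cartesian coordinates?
(0.5, 2.5, -0.5)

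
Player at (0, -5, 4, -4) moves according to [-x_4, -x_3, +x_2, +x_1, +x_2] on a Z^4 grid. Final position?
(1, -3, 3, -5)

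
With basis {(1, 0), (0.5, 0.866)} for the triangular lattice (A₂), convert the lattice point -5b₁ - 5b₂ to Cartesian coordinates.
(-7.5, -4.33)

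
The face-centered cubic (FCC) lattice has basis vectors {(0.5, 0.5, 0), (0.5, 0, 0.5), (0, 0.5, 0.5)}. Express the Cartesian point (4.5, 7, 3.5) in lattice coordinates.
8b₁ + b₂ + 6b₃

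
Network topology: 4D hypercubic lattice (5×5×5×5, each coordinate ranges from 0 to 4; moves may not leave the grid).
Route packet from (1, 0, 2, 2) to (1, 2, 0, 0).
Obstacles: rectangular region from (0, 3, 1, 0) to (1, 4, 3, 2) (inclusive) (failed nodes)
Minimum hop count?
6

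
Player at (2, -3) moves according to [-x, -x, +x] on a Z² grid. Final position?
(1, -3)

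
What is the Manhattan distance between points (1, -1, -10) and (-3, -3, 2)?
18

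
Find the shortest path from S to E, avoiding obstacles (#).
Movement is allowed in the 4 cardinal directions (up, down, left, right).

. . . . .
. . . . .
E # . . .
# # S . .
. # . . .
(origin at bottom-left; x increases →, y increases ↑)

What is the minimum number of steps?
5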